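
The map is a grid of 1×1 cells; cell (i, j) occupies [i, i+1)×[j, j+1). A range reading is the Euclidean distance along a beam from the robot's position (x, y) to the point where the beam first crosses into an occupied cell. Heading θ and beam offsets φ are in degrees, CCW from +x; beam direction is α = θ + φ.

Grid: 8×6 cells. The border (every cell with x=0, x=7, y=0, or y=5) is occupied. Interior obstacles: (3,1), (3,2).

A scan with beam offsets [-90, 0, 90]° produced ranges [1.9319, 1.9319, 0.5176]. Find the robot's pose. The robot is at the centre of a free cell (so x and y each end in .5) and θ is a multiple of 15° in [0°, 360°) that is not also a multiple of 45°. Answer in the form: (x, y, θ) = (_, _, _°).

(x, y, θ) = (2.5, 4.5, 15°)

The pose lattice has 22·16 = 352 candidates. Test each by forward raycasting.
  (5.5, 3.5, 345°): beam 1 = 2.5882 ≠ 1.9319 ✗
  (6.5, 3.5, 165°): beam 1 = 1.5529 ≠ 1.9319 ✗
  (6.5, 2.5, 120°): beam 1 = 0.5774 ≠ 1.9319 ✗
  …
  (2.5, 4.5, 15°): r_1=1.9319, r_2=1.9319, r_3=0.5176 — all match ✓
Unique over the lattice → pose = (2.5, 4.5, 15°).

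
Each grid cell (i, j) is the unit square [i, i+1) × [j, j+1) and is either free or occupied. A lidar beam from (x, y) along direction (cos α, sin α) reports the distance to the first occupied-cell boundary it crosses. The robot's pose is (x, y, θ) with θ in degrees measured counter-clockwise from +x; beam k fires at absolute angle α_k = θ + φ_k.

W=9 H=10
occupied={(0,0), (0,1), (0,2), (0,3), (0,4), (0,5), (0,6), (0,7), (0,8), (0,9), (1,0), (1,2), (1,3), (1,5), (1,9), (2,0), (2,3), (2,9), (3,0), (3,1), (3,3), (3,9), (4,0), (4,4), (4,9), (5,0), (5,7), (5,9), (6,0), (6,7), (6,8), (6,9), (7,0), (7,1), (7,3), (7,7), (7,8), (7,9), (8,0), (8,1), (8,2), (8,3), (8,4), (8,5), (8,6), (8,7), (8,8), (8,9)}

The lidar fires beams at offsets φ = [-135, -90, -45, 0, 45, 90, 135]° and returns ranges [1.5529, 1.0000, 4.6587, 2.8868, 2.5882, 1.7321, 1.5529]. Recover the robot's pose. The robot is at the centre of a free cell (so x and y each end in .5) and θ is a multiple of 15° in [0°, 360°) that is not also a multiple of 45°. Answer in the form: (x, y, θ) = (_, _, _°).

Candidates: 42 free-cell centres × 16 headings = 672 poses. Raycast each; keep the one whose scan matches to 4 dp.
  (2.5, 8.5, 60°): beam 1 = 4.6587 ≠ 1.5529 ✗
  (1.5, 6.5, 330°): beam 1 = 0.5176 ≠ 1.5529 ✗
  (1.5, 6.5, 210°): beam 1 = 2.5882 ≠ 1.5529 ✗
  …
  (6.5, 2.5, 150°): r_1=1.5529, r_2=1.0000, r_3=4.6587, r_4=2.8868, r_5=2.5882, r_6=1.7321, r_7=1.5529 — all match ✓
Only this pose fits every beam.

(x, y, θ) = (6.5, 2.5, 150°)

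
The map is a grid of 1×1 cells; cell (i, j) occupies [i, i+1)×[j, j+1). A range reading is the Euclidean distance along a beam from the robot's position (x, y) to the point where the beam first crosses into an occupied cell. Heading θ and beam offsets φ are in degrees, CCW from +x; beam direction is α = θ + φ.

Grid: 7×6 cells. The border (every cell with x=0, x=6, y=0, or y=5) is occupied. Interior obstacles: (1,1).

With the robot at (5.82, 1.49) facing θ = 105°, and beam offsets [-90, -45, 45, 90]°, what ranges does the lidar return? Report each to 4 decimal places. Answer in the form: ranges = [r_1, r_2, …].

ranges = [0.1863, 0.3600, 5.5657, 1.8932]

beam 1: φ=-90°, α=15°
  dir = (cos 15°, sin 15°) = (0.9659, 0.2588); from cell (5,1)
  next x-line at t=0.1863, next y-line at t=1.9705; Δt_x=1.0353, Δt_y=3.8637
    x: enter (6,1) at t=0.1863 ← occupied
  → r_1 = 0.1863
beam 2: φ=-45°, α=60°
  dir = (cos 60°, sin 60°) = (0.5000, 0.8660); from cell (5,1)
  next x-line at t=0.3600, next y-line at t=0.5889; Δt_x=2.0000, Δt_y=1.1547
    x: enter (6,1) at t=0.3600 ← occupied
  → r_2 = 0.3600
beam 3: φ=45°, α=150°
  dir = (cos 150°, sin 150°) = (-0.8660, 0.5000); from cell (5,1)
  next x-line at t=0.9469, next y-line at t=1.0200; Δt_x=1.1547, Δt_y=2.0000
    x: enter (4,1) at t=0.9469
    y: enter (4,2) at t=1.0200
    x: enter (3,2) at t=2.1016
    y: enter (3,3) at t=3.0200
    x: enter (2,3) at t=3.2563
    x: enter (1,3) at t=4.4110
    y: enter (1,4) at t=5.0200
    x: enter (0,4) at t=5.5657 ← occupied
  → r_3 = 5.5657
beam 4: φ=90°, α=195°
  dir = (cos 195°, sin 195°) = (-0.9659, -0.2588); from cell (5,1)
  next x-line at t=0.8489, next y-line at t=1.8932; Δt_x=1.0353, Δt_y=3.8637
    x: enter (4,1) at t=0.8489
    x: enter (3,1) at t=1.8842
    y: enter (3,0) at t=1.8932 ← occupied
  → r_4 = 1.8932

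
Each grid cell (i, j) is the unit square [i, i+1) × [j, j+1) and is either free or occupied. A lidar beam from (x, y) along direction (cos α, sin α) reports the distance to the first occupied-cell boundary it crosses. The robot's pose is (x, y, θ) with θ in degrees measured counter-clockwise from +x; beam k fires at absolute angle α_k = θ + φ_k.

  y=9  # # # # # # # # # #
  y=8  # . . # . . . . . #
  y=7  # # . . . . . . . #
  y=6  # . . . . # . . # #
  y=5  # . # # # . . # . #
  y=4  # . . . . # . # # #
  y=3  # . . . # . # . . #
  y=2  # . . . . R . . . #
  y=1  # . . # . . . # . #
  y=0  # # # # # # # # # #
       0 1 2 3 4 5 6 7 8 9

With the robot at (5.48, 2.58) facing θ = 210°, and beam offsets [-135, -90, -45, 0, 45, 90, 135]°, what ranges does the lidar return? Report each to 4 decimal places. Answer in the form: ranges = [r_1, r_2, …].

ranges = [1.4701, 0.9600, 4.6380, 1.7090, 1.6357, 1.8244, 2.2409]

beam 1: φ=-135°, α=75°
  d=(0.2588,0.9659)  start (5,2)  tX=2.0091 tY=0.4348  stride 1/|dx|=3.8637 1/|dy|=1.0353
    cross y-line → (5,3), t=0.4348
    cross y-line → (5,4), t=1.4701 (wall)
  → r_1 = 1.4701
beam 2: φ=-90°, α=120°
  d=(-0.5000,0.8660)  start (5,2)  tX=0.9600 tY=0.4850  stride 1/|dx|=2.0000 1/|dy|=1.1547
    cross y-line → (5,3), t=0.4850
    cross x-line → (4,3), t=0.9600 (wall)
  → r_2 = 0.9600
beam 3: φ=-45°, α=165°
  d=(-0.9659,0.2588)  start (5,2)  tX=0.4969 tY=1.6228  stride 1/|dx|=1.0353 1/|dy|=3.8637
    cross x-line → (4,2), t=0.4969
    cross x-line → (3,2), t=1.5322
    cross y-line → (3,3), t=1.6228
    cross x-line → (2,3), t=2.5675
    cross x-line → (1,3), t=3.6028
    cross x-line → (0,3), t=4.6380 (wall)
  → r_3 = 4.6380
beam 4: φ=0°, α=210°
  d=(-0.8660,-0.5000)  start (5,2)  tX=0.5543 tY=1.1600  stride 1/|dx|=1.1547 1/|dy|=2.0000
    cross x-line → (4,2), t=0.5543
    cross y-line → (4,1), t=1.1600
    cross x-line → (3,1), t=1.7090 (wall)
  → r_4 = 1.7090
beam 5: φ=45°, α=255°
  d=(-0.2588,-0.9659)  start (5,2)  tX=1.8546 tY=0.6005  stride 1/|dx|=3.8637 1/|dy|=1.0353
    cross y-line → (5,1), t=0.6005
    cross y-line → (5,0), t=1.6357 (wall)
  → r_5 = 1.6357
beam 6: φ=90°, α=300°
  d=(0.5000,-0.8660)  start (5,2)  tX=1.0400 tY=0.6697  stride 1/|dx|=2.0000 1/|dy|=1.1547
    cross y-line → (5,1), t=0.6697
    cross x-line → (6,1), t=1.0400
    cross y-line → (6,0), t=1.8244 (wall)
  → r_6 = 1.8244
beam 7: φ=135°, α=345°
  d=(0.9659,-0.2588)  start (5,2)  tX=0.5383 tY=2.2409  stride 1/|dx|=1.0353 1/|dy|=3.8637
    cross x-line → (6,2), t=0.5383
    cross x-line → (7,2), t=1.5736
    cross y-line → (7,1), t=2.2409 (wall)
  → r_7 = 2.2409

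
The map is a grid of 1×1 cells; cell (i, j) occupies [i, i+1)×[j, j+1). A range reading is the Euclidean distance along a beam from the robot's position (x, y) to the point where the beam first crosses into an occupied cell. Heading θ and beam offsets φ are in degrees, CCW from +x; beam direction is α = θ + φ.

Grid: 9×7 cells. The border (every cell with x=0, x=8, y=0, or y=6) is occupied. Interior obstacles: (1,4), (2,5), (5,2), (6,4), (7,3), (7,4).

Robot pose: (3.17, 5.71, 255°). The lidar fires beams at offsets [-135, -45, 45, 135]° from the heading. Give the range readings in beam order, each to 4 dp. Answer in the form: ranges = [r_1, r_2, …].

beam 1: φ=-135°, α=120°
  dir = (cos 120°, sin 120°) = (-0.5000, 0.8660); from cell (3,5)
  next x-line at t=0.3400, next y-line at t=0.3349; Δt_x=2.0000, Δt_y=1.1547
    y: enter (3,6) at t=0.3349 ← occupied
  → r_1 = 0.3349
beam 2: φ=-45°, α=210°
  dir = (cos 210°, sin 210°) = (-0.8660, -0.5000); from cell (3,5)
  next x-line at t=0.1963, next y-line at t=1.4200; Δt_x=1.1547, Δt_y=2.0000
    x: enter (2,5) at t=0.1963 ← occupied
  → r_2 = 0.1963
beam 3: φ=45°, α=300°
  dir = (cos 300°, sin 300°) = (0.5000, -0.8660); from cell (3,5)
  next x-line at t=1.6600, next y-line at t=0.8198; Δt_x=2.0000, Δt_y=1.1547
    y: enter (3,4) at t=0.8198
    x: enter (4,4) at t=1.6600
    y: enter (4,3) at t=1.9745
    y: enter (4,2) at t=3.1292
    x: enter (5,2) at t=3.6600 ← occupied
  → r_3 = 3.6600
beam 4: φ=135°, α=30°
  dir = (cos 30°, sin 30°) = (0.8660, 0.5000); from cell (3,5)
  next x-line at t=0.9584, next y-line at t=0.5800; Δt_x=1.1547, Δt_y=2.0000
    y: enter (3,6) at t=0.5800 ← occupied
  → r_4 = 0.5800

ranges = [0.3349, 0.1963, 3.6600, 0.5800]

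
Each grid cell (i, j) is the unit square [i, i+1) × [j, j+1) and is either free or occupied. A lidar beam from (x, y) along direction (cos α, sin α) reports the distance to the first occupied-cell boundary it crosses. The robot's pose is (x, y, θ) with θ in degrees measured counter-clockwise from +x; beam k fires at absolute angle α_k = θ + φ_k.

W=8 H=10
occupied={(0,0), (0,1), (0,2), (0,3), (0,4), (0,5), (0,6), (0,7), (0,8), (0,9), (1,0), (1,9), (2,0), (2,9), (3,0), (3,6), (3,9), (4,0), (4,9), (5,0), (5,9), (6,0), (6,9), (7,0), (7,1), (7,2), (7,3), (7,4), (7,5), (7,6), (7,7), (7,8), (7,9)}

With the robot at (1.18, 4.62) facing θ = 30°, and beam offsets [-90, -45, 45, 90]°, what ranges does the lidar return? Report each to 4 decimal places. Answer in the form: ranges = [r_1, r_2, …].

beam 1: φ=-90°, α=300°
  dir = (cos 300°, sin 300°) = (0.5000, -0.8660); from cell (1,4)
  next x-line at t=1.6400, next y-line at t=0.7159; Δt_x=2.0000, Δt_y=1.1547
    y: enter (1,3) at t=0.7159
    x: enter (2,3) at t=1.6400
    y: enter (2,2) at t=1.8706
    y: enter (2,1) at t=3.0253
    x: enter (3,1) at t=3.6400
    y: enter (3,0) at t=4.1800 ← occupied
  → r_1 = 4.1800
beam 2: φ=-45°, α=345°
  dir = (cos 345°, sin 345°) = (0.9659, -0.2588); from cell (1,4)
  next x-line at t=0.8489, next y-line at t=2.3955; Δt_x=1.0353, Δt_y=3.8637
    x: enter (2,4) at t=0.8489
    x: enter (3,4) at t=1.8842
    y: enter (3,3) at t=2.3955
    x: enter (4,3) at t=2.9195
    x: enter (5,3) at t=3.9548
    x: enter (6,3) at t=4.9900
    x: enter (7,3) at t=6.0253 ← occupied
  → r_2 = 6.0253
beam 3: φ=45°, α=75°
  dir = (cos 75°, sin 75°) = (0.2588, 0.9659); from cell (1,4)
  next x-line at t=3.1682, next y-line at t=0.3934; Δt_x=3.8637, Δt_y=1.0353
    y: enter (1,5) at t=0.3934
    y: enter (1,6) at t=1.4287
    y: enter (1,7) at t=2.4640
    x: enter (2,7) at t=3.1682
    y: enter (2,8) at t=3.4992
    y: enter (2,9) at t=4.5345 ← occupied
  → r_3 = 4.5345
beam 4: φ=90°, α=120°
  dir = (cos 120°, sin 120°) = (-0.5000, 0.8660); from cell (1,4)
  next x-line at t=0.3600, next y-line at t=0.4388; Δt_x=2.0000, Δt_y=1.1547
    x: enter (0,4) at t=0.3600 ← occupied
  → r_4 = 0.3600

ranges = [4.1800, 6.0253, 4.5345, 0.3600]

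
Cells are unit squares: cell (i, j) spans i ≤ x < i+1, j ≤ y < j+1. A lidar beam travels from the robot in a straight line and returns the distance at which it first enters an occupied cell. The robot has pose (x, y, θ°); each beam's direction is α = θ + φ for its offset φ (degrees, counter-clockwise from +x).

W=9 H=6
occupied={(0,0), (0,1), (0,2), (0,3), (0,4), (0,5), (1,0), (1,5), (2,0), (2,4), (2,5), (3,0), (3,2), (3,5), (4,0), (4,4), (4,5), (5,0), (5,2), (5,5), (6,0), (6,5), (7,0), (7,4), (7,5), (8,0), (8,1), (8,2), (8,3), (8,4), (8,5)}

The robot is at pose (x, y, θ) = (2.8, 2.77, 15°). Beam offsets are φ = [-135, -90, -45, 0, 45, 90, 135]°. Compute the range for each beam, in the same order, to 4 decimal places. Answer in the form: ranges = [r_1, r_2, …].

ranges = [2.0438, 0.7727, 0.2309, 0.2071, 2.4000, 1.2734, 2.0785]

beam 1: φ=-135°, α=240°
  direction (-0.5000, -0.8660); cell (2,2); t to first gridline: x 1.6000, y 0.8891 (then +2.0000 / +1.1547)
    (2,1) via y @ 0.8891
    (1,1) via x @ 1.6000
    (1,0) via y @ 2.0438  # hit
  → r_1 = 2.0438
beam 2: φ=-90°, α=285°
  direction (0.2588, -0.9659); cell (2,2); t to first gridline: x 0.7727, y 0.7972 (then +3.8637 / +1.0353)
    (3,2) via x @ 0.7727  # hit
  → r_2 = 0.7727
beam 3: φ=-45°, α=330°
  direction (0.8660, -0.5000); cell (2,2); t to first gridline: x 0.2309, y 1.5400 (then +1.1547 / +2.0000)
    (3,2) via x @ 0.2309  # hit
  → r_3 = 0.2309
beam 4: φ=0°, α=15°
  direction (0.9659, 0.2588); cell (2,2); t to first gridline: x 0.2071, y 0.8887 (then +1.0353 / +3.8637)
    (3,2) via x @ 0.2071  # hit
  → r_4 = 0.2071
beam 5: φ=45°, α=60°
  direction (0.5000, 0.8660); cell (2,2); t to first gridline: x 0.4000, y 0.2656 (then +2.0000 / +1.1547)
    (2,3) via y @ 0.2656
    (3,3) via x @ 0.4000
    (3,4) via y @ 1.4203
    (4,4) via x @ 2.4000  # hit
  → r_5 = 2.4000
beam 6: φ=90°, α=105°
  direction (-0.2588, 0.9659); cell (2,2); t to first gridline: x 3.0910, y 0.2381 (then +3.8637 / +1.0353)
    (2,3) via y @ 0.2381
    (2,4) via y @ 1.2734  # hit
  → r_6 = 1.2734
beam 7: φ=135°, α=150°
  direction (-0.8660, 0.5000); cell (2,2); t to first gridline: x 0.9238, y 0.4600 (then +1.1547 / +2.0000)
    (2,3) via y @ 0.4600
    (1,3) via x @ 0.9238
    (0,3) via x @ 2.0785  # hit
  → r_7 = 2.0785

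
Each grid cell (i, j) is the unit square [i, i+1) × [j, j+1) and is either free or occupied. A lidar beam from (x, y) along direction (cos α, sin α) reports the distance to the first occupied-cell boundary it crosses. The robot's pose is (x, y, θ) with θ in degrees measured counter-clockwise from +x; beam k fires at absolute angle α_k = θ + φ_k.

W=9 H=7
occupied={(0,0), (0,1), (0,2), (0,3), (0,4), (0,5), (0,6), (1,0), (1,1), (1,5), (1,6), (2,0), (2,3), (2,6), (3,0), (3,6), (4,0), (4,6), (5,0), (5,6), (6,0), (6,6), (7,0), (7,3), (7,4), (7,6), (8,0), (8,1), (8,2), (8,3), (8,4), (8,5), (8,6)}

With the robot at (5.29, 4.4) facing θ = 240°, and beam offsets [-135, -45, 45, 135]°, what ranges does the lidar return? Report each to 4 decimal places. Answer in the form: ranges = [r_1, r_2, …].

beam 1: φ=-135°, α=105°
  dir = (cos 105°, sin 105°) = (-0.2588, 0.9659); from cell (5,4)
  next x-line at t=1.1205, next y-line at t=0.6212; Δt_x=3.8637, Δt_y=1.0353
    y: enter (5,5) at t=0.6212
    x: enter (4,5) at t=1.1205
    y: enter (4,6) at t=1.6564 ← occupied
  → r_1 = 1.6564
beam 2: φ=-45°, α=195°
  dir = (cos 195°, sin 195°) = (-0.9659, -0.2588); from cell (5,4)
  next x-line at t=0.3002, next y-line at t=1.5455; Δt_x=1.0353, Δt_y=3.8637
    x: enter (4,4) at t=0.3002
    x: enter (3,4) at t=1.3355
    y: enter (3,3) at t=1.5455
    x: enter (2,3) at t=2.3708 ← occupied
  → r_2 = 2.3708
beam 3: φ=45°, α=285°
  dir = (cos 285°, sin 285°) = (0.2588, -0.9659); from cell (5,4)
  next x-line at t=2.7432, next y-line at t=0.4141; Δt_x=3.8637, Δt_y=1.0353
    y: enter (5,3) at t=0.4141
    y: enter (5,2) at t=1.4494
    y: enter (5,1) at t=2.4847
    x: enter (6,1) at t=2.7432
    y: enter (6,0) at t=3.5199 ← occupied
  → r_3 = 3.5199
beam 4: φ=135°, α=15°
  dir = (cos 15°, sin 15°) = (0.9659, 0.2588); from cell (5,4)
  next x-line at t=0.7350, next y-line at t=2.3182; Δt_x=1.0353, Δt_y=3.8637
    x: enter (6,4) at t=0.7350
    x: enter (7,4) at t=1.7703 ← occupied
  → r_4 = 1.7703

ranges = [1.6564, 2.3708, 3.5199, 1.7703]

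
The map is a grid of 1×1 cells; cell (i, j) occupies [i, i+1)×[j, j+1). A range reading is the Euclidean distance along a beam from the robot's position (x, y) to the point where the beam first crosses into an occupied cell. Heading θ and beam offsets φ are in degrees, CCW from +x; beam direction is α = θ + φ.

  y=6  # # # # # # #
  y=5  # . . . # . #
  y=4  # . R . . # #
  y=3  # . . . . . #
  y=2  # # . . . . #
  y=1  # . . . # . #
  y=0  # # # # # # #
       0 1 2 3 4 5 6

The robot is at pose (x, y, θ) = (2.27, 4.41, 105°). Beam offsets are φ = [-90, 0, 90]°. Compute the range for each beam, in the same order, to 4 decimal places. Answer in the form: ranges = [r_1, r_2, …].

ranges = [2.2796, 1.6461, 1.3148]

beam 1: φ=-90°, α=15°
  direction (0.9659, 0.2588); cell (2,4); t to first gridline: x 0.7558, y 2.2796 (then +1.0353 / +3.8637)
    (3,4) via x @ 0.7558
    (4,4) via x @ 1.7910
    (4,5) via y @ 2.2796  # hit
  → r_1 = 2.2796
beam 2: φ=0°, α=105°
  direction (-0.2588, 0.9659); cell (2,4); t to first gridline: x 1.0432, y 0.6108 (then +3.8637 / +1.0353)
    (2,5) via y @ 0.6108
    (1,5) via x @ 1.0432
    (1,6) via y @ 1.6461  # hit
  → r_2 = 1.6461
beam 3: φ=90°, α=195°
  direction (-0.9659, -0.2588); cell (2,4); t to first gridline: x 0.2795, y 1.5841 (then +1.0353 / +3.8637)
    (1,4) via x @ 0.2795
    (0,4) via x @ 1.3148  # hit
  → r_3 = 1.3148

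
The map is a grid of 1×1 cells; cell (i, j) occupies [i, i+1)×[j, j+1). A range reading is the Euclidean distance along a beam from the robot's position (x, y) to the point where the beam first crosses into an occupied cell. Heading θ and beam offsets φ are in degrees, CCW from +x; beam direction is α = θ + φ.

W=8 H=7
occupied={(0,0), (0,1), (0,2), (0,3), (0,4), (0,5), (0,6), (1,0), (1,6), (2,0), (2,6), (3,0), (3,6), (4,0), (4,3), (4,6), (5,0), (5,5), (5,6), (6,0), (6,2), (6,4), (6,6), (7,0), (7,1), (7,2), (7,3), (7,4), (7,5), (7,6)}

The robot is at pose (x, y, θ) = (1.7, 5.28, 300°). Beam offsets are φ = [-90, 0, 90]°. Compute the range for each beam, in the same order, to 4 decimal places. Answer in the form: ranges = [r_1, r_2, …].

ranges = [0.8083, 4.9421, 1.4400]

beam 1: φ=-90°, α=210°
  dir = (cos 210°, sin 210°) = (-0.8660, -0.5000); from cell (1,5)
  next x-line at t=0.8083, next y-line at t=0.5600; Δt_x=1.1547, Δt_y=2.0000
    y: enter (1,4) at t=0.5600
    x: enter (0,4) at t=0.8083 ← occupied
  → r_1 = 0.8083
beam 2: φ=0°, α=300°
  dir = (cos 300°, sin 300°) = (0.5000, -0.8660); from cell (1,5)
  next x-line at t=0.6000, next y-line at t=0.3233; Δt_x=2.0000, Δt_y=1.1547
    y: enter (1,4) at t=0.3233
    x: enter (2,4) at t=0.6000
    y: enter (2,3) at t=1.4780
    x: enter (3,3) at t=2.6000
    y: enter (3,2) at t=2.6327
    y: enter (3,1) at t=3.7874
    x: enter (4,1) at t=4.6000
    y: enter (4,0) at t=4.9421 ← occupied
  → r_2 = 4.9421
beam 3: φ=90°, α=30°
  dir = (cos 30°, sin 30°) = (0.8660, 0.5000); from cell (1,5)
  next x-line at t=0.3464, next y-line at t=1.4400; Δt_x=1.1547, Δt_y=2.0000
    x: enter (2,5) at t=0.3464
    y: enter (2,6) at t=1.4400 ← occupied
  → r_3 = 1.4400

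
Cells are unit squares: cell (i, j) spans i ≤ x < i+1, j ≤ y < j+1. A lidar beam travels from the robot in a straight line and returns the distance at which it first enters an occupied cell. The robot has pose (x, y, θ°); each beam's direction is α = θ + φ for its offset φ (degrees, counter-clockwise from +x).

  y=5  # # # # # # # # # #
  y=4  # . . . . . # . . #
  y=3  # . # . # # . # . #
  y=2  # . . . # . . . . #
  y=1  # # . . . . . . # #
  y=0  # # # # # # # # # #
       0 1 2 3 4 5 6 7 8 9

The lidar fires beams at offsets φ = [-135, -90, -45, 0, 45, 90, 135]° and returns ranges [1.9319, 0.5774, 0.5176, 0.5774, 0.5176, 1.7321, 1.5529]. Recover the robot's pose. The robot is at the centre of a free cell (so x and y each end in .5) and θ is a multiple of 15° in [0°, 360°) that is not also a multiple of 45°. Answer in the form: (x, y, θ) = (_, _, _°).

Candidates: 24 free-cell centres × 16 headings = 384 poses. Raycast each; keep the one whose scan matches to 4 dp.
  (3.5, 1.5, 195°): beam 1 = 1.0000 ≠ 1.9319 ✗
  (1.5, 3.5, 150°): beam 1 = 0.5176 ≠ 1.9319 ✗
  (3.5, 1.5, 165°): beam 1 = 1.0000 ≠ 1.9319 ✗
  (6.5, 3.5, 60°): beam 1 = 2.5882 ≠ 1.9319 ✗
  …
  (5.5, 2.5, 150°): r_1=1.9319, r_2=0.5774, r_3=0.5176, r_4=0.5774, r_5=0.5176, r_6=1.7321, r_7=1.5529 — all match ✓
Only this pose fits every beam.

(x, y, θ) = (5.5, 2.5, 150°)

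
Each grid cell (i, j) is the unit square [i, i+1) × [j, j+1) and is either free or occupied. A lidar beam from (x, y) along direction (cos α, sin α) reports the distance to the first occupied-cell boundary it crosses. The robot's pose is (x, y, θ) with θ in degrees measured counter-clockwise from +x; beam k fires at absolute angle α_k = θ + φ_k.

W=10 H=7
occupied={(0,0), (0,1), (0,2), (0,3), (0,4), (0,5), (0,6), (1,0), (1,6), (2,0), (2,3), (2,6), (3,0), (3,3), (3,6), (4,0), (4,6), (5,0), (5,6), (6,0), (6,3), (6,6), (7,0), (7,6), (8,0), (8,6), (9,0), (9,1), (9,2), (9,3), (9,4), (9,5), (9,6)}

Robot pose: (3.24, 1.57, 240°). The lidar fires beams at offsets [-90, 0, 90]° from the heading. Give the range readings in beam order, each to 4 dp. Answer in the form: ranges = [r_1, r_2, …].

beam 1: φ=-90°, α=150°
  d=(-0.8660,0.5000)  start (3,1)  tX=0.2771 tY=0.8600  stride 1/|dx|=1.1547 1/|dy|=2.0000
    cross x-line → (2,1), t=0.2771
    cross y-line → (2,2), t=0.8600
    cross x-line → (1,2), t=1.4318
    cross x-line → (0,2), t=2.5865 (wall)
  → r_1 = 2.5865
beam 2: φ=0°, α=240°
  d=(-0.5000,-0.8660)  start (3,1)  tX=0.4800 tY=0.6582  stride 1/|dx|=2.0000 1/|dy|=1.1547
    cross x-line → (2,1), t=0.4800
    cross y-line → (2,0), t=0.6582 (wall)
  → r_2 = 0.6582
beam 3: φ=90°, α=330°
  d=(0.8660,-0.5000)  start (3,1)  tX=0.8776 tY=1.1400  stride 1/|dx|=1.1547 1/|dy|=2.0000
    cross x-line → (4,1), t=0.8776
    cross y-line → (4,0), t=1.1400 (wall)
  → r_3 = 1.1400

ranges = [2.5865, 0.6582, 1.1400]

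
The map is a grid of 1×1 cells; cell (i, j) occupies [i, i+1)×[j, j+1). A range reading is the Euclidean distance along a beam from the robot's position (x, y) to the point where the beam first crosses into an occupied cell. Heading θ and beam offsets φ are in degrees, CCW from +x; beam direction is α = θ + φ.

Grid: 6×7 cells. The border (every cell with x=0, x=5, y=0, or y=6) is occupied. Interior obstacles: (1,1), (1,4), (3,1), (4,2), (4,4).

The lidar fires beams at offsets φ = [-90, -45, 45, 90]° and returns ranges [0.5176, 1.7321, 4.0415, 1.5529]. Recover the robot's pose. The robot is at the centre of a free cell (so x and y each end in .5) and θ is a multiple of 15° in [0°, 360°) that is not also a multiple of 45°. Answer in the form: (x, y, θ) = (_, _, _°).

The pose lattice has 15·16 = 240 candidates. Test each by forward raycasting.
  (2.5, 4.5, 195°): beam 1 = 1.5529 ≠ 0.5176 ✗
  (2.5, 5.5, 195°): beam 2 = 1.0000 ≠ 1.7321 ✗
  (3.5, 4.5, 15°): beam 1 = 1.9319 ≠ 0.5176 ✗
  (3.5, 4.5, 210°): beam 1 = 1.7321 ≠ 0.5176 ✗
  …
  (1.5, 2.5, 15°): r_1=0.5176, r_2=1.7321, r_3=4.0415, r_4=1.5529 — all match ✓
Only this pose fits every beam.

(x, y, θ) = (1.5, 2.5, 15°)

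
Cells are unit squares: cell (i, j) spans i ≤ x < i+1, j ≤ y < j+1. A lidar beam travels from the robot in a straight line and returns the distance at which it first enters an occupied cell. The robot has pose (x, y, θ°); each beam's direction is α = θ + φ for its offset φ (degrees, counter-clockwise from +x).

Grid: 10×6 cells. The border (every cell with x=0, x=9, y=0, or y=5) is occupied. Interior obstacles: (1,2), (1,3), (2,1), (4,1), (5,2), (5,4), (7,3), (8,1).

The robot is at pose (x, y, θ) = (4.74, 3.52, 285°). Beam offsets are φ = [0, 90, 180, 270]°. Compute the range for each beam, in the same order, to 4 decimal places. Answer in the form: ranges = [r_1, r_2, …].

beam 1: φ=0°, α=285°
  dir = (cos 285°, sin 285°) = (0.2588, -0.9659); from cell (4,3)
  next x-line at t=1.0046, next y-line at t=0.5383; Δt_x=3.8637, Δt_y=1.0353
    y: enter (4,2) at t=0.5383
    x: enter (5,2) at t=1.0046 ← occupied
  → r_1 = 1.0046
beam 2: φ=90°, α=15°
  dir = (cos 15°, sin 15°) = (0.9659, 0.2588); from cell (4,3)
  next x-line at t=0.2692, next y-line at t=1.8546; Δt_x=1.0353, Δt_y=3.8637
    x: enter (5,3) at t=0.2692
    x: enter (6,3) at t=1.3044
    y: enter (6,4) at t=1.8546
    x: enter (7,4) at t=2.3397
    x: enter (8,4) at t=3.3750
    x: enter (9,4) at t=4.4103 ← occupied
  → r_2 = 4.4103
beam 3: φ=180°, α=105°
  dir = (cos 105°, sin 105°) = (-0.2588, 0.9659); from cell (4,3)
  next x-line at t=2.8591, next y-line at t=0.4969; Δt_x=3.8637, Δt_y=1.0353
    y: enter (4,4) at t=0.4969
    y: enter (4,5) at t=1.5322 ← occupied
  → r_3 = 1.5322
beam 4: φ=270°, α=195°
  dir = (cos 195°, sin 195°) = (-0.9659, -0.2588); from cell (4,3)
  next x-line at t=0.7661, next y-line at t=2.0091; Δt_x=1.0353, Δt_y=3.8637
    x: enter (3,3) at t=0.7661
    x: enter (2,3) at t=1.8014
    y: enter (2,2) at t=2.0091
    x: enter (1,2) at t=2.8367 ← occupied
  → r_4 = 2.8367

ranges = [1.0046, 4.4103, 1.5322, 2.8367]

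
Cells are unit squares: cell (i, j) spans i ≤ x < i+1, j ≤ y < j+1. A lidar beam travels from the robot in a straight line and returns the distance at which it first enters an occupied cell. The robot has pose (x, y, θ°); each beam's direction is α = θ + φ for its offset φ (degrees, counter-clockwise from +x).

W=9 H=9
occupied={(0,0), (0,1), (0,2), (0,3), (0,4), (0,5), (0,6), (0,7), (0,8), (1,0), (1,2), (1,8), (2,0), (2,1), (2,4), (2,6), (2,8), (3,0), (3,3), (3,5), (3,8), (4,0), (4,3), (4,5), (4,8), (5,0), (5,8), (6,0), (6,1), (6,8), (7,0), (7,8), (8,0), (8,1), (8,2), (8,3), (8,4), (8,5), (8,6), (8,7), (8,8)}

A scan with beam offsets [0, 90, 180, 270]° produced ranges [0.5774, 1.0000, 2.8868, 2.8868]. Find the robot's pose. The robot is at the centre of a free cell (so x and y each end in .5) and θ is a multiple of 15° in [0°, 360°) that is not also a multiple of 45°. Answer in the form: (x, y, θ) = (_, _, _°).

Candidates: 40 free-cell centres × 16 headings = 640 poses. Raycast each; keep the one whose scan matches to 4 dp.
  (6.5, 3.5, 345°): beam 1 = 1.5529 ≠ 0.5774 ✗
  (6.5, 2.5, 195°): beam 1 = 3.6235 ≠ 0.5774 ✗
  (4.5, 4.5, 285°): beam 1 = 0.5176 ≠ 0.5774 ✗
  (2.5, 5.5, 300°): beam 2 = 0.5774 ≠ 1.0000 ✗
  (3.5, 2.5, 150°): beam 1 = 2.8868 ≠ 0.5774 ✗
  …
  (7.5, 4.5, 330°): r_1=0.5774, r_2=1.0000, r_3=2.8868, r_4=2.8868 — all match ✓
Unique over the lattice → pose = (7.5, 4.5, 330°).

(x, y, θ) = (7.5, 4.5, 330°)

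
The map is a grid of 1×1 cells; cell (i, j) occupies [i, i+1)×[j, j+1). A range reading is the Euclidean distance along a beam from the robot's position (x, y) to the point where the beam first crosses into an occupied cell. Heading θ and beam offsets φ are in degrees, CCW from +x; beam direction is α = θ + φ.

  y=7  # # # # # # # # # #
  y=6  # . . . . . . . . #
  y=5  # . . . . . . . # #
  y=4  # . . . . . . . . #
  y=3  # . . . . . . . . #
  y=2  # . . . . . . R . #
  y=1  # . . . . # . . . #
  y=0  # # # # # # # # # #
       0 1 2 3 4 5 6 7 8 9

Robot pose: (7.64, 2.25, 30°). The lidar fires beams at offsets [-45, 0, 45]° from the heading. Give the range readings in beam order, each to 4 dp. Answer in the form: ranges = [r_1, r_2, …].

beam 1: φ=-45°, α=345°
  d=(0.9659,-0.2588)  start (7,2)  tX=0.3727 tY=0.9659  stride 1/|dx|=1.0353 1/|dy|=3.8637
    cross x-line → (8,2), t=0.3727
    cross y-line → (8,1), t=0.9659
    cross x-line → (9,1), t=1.4080 (wall)
  → r_1 = 1.4080
beam 2: φ=0°, α=30°
  d=(0.8660,0.5000)  start (7,2)  tX=0.4157 tY=1.5000  stride 1/|dx|=1.1547 1/|dy|=2.0000
    cross x-line → (8,2), t=0.4157
    cross y-line → (8,3), t=1.5000
    cross x-line → (9,3), t=1.5704 (wall)
  → r_2 = 1.5704
beam 3: φ=45°, α=75°
  d=(0.2588,0.9659)  start (7,2)  tX=1.3909 tY=0.7765  stride 1/|dx|=3.8637 1/|dy|=1.0353
    cross y-line → (7,3), t=0.7765
    cross x-line → (8,3), t=1.3909
    cross y-line → (8,4), t=1.8117
    cross y-line → (8,5), t=2.8470 (wall)
  → r_3 = 2.8470

ranges = [1.4080, 1.5704, 2.8470]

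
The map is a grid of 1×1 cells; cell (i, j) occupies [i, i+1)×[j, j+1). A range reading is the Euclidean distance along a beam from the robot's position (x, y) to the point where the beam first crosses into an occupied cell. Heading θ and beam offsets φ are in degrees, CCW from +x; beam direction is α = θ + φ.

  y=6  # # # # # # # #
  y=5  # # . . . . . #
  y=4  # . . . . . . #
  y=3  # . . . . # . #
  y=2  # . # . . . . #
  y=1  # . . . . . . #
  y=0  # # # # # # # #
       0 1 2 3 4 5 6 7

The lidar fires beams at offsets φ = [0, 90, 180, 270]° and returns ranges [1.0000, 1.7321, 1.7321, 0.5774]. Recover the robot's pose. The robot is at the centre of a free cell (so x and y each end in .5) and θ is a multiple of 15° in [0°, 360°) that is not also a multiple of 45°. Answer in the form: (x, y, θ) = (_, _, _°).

Enumerate (i+0.5, j+0.5, θ) over the 27 free cells and 16 admissible headings. For each, cast all 4 beams and compare to the given ranges.
  (2.5, 5.5, 195°): beam 1 = 0.5176 ≠ 1.0000 ✗
  (3.5, 5.5, 75°): beam 1 = 0.5176 ≠ 1.0000 ✗
  (3.5, 3.5, 60°): beam 1 = 2.8868 ≠ 1.0000 ✗
  …
  (4.5, 1.5, 330°): r_1=1.0000, r_2=1.7321, r_3=1.7321, r_4=0.5774 — all match ✓
Only this pose fits every beam.

(x, y, θ) = (4.5, 1.5, 330°)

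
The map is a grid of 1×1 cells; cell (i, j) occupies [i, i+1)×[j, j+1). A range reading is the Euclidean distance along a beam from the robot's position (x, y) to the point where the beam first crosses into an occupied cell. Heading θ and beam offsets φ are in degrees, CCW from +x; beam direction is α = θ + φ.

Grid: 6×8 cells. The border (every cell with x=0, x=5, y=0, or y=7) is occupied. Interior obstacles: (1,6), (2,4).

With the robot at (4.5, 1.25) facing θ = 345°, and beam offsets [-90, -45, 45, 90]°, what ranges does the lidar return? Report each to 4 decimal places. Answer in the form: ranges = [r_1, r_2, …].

beam 1: φ=-90°, α=255°
  direction (-0.2588, -0.9659); cell (4,1); t to first gridline: x 1.9319, y 0.2588 (then +3.8637 / +1.0353)
    (4,0) via y @ 0.2588  # hit
  → r_1 = 0.2588
beam 2: φ=-45°, α=300°
  direction (0.5000, -0.8660); cell (4,1); t to first gridline: x 1.0000, y 0.2887 (then +2.0000 / +1.1547)
    (4,0) via y @ 0.2887  # hit
  → r_2 = 0.2887
beam 3: φ=45°, α=30°
  direction (0.8660, 0.5000); cell (4,1); t to first gridline: x 0.5774, y 1.5000 (then +1.1547 / +2.0000)
    (5,1) via x @ 0.5774  # hit
  → r_3 = 0.5774
beam 4: φ=90°, α=75°
  direction (0.2588, 0.9659); cell (4,1); t to first gridline: x 1.9319, y 0.7765 (then +3.8637 / +1.0353)
    (4,2) via y @ 0.7765
    (4,3) via y @ 1.8117
    (5,3) via x @ 1.9319  # hit
  → r_4 = 1.9319

ranges = [0.2588, 0.2887, 0.5774, 1.9319]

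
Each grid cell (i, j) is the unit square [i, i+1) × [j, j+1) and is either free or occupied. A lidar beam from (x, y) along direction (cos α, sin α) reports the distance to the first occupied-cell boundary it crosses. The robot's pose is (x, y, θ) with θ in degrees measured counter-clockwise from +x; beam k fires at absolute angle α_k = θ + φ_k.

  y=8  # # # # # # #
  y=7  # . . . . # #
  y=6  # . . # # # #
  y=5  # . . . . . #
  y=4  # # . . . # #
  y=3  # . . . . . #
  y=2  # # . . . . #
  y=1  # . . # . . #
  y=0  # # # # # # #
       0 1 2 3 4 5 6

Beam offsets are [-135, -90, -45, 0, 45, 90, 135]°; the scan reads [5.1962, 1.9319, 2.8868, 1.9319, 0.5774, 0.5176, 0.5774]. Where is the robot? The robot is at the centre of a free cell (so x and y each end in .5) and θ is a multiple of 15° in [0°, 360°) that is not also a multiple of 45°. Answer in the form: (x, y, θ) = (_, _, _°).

(x, y, θ) = (1.5, 5.5, 105°)

Candidates: 27 free-cell centres × 16 headings = 432 poses. Raycast each; keep the one whose scan matches to 4 dp.
  (1.5, 7.5, 60°): beam 1 = 5.7956 ≠ 5.1962 ✗
  (5.5, 5.5, 300°): beam 1 = 1.9319 ≠ 5.1962 ✗
  (2.5, 3.5, 345°): beam 1 = 1.0000 ≠ 5.1962 ✗
  (4.5, 3.5, 15°): beam 1 = 1.7321 ≠ 5.1962 ✗
  …
  (1.5, 5.5, 105°): r_1=5.1962, r_2=1.9319, r_3=2.8868, r_4=1.9319, r_5=0.5774, r_6=0.5176, r_7=0.5774 — all match ✓
Unique over the lattice → pose = (1.5, 5.5, 105°).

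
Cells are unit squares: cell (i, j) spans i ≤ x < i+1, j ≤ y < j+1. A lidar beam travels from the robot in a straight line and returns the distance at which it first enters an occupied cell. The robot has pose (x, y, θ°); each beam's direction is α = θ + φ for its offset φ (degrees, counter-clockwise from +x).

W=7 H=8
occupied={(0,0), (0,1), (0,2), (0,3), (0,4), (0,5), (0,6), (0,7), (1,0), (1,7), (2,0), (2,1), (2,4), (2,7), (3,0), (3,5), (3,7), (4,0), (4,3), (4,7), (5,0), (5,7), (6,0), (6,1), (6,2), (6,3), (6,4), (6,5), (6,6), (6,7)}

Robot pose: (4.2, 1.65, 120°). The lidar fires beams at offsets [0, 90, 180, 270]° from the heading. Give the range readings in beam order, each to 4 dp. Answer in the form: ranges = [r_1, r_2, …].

ranges = [2.7135, 1.3000, 0.7506, 2.0785]

beam 1: φ=0°, α=120°
  d=(-0.5000,0.8660)  start (4,1)  tX=0.4000 tY=0.4041  stride 1/|dx|=2.0000 1/|dy|=1.1547
    cross x-line → (3,1), t=0.4000
    cross y-line → (3,2), t=0.4041
    cross y-line → (3,3), t=1.5588
    cross x-line → (2,3), t=2.4000
    cross y-line → (2,4), t=2.7135 (wall)
  → r_1 = 2.7135
beam 2: φ=90°, α=210°
  d=(-0.8660,-0.5000)  start (4,1)  tX=0.2309 tY=1.3000  stride 1/|dx|=1.1547 1/|dy|=2.0000
    cross x-line → (3,1), t=0.2309
    cross y-line → (3,0), t=1.3000 (wall)
  → r_2 = 1.3000
beam 3: φ=180°, α=300°
  d=(0.5000,-0.8660)  start (4,1)  tX=1.6000 tY=0.7506  stride 1/|dx|=2.0000 1/|dy|=1.1547
    cross y-line → (4,0), t=0.7506 (wall)
  → r_3 = 0.7506
beam 4: φ=270°, α=30°
  d=(0.8660,0.5000)  start (4,1)  tX=0.9238 tY=0.7000  stride 1/|dx|=1.1547 1/|dy|=2.0000
    cross y-line → (4,2), t=0.7000
    cross x-line → (5,2), t=0.9238
    cross x-line → (6,2), t=2.0785 (wall)
  → r_4 = 2.0785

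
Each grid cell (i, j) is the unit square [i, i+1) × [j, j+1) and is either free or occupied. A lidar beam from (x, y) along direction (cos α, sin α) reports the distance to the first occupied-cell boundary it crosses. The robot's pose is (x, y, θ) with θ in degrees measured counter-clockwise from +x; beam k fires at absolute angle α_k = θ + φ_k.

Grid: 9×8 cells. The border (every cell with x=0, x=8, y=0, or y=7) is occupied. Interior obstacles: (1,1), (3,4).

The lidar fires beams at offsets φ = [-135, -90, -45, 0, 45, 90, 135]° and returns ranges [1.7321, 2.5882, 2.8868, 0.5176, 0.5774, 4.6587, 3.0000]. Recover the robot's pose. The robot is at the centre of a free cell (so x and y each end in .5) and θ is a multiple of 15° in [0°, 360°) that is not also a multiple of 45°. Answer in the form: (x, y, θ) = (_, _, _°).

Enumerate (i+0.5, j+0.5, θ) over the 40 free cells and 16 admissible headings. For each, cast all 7 beams and compare to the given ranges.
  (2.5, 1.5, 15°): beam 1 = 0.5774 ≠ 1.7321 ✗
  (6.5, 2.5, 255°): beam 1 = 5.1962 ≠ 1.7321 ✗
  (4.5, 2.5, 105°): beam 1 = 3.0000 ≠ 1.7321 ✗
  (2.5, 5.5, 240°): beam 1 = 1.5529 ≠ 1.7321 ✗
  …
  (3.5, 5.5, 255°): r_1=1.7321, r_2=2.5882, r_3=2.8868, r_4=0.5176, r_5=0.5774, r_6=4.6587, r_7=3.0000 — all match ✓
No second candidate reproduces the full scan.

(x, y, θ) = (3.5, 5.5, 255°)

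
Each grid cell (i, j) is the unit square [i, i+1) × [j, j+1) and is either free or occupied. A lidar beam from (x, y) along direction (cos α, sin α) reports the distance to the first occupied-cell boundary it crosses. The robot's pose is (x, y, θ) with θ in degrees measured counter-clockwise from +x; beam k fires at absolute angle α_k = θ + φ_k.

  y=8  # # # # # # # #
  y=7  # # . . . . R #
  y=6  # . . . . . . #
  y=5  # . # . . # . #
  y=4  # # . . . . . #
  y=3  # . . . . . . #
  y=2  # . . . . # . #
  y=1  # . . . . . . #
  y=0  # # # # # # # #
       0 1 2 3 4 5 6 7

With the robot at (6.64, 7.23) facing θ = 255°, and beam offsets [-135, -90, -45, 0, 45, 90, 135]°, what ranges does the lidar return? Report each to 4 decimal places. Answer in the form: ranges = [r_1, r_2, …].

ranges = [0.8891, 2.9751, 4.2031, 4.3792, 0.7200, 0.3727, 0.4157]

beam 1: φ=-135°, α=120°
  direction (-0.5000, 0.8660); cell (6,7); t to first gridline: x 1.2800, y 0.8891 (then +2.0000 / +1.1547)
    (6,8) via y @ 0.8891  # hit
  → r_1 = 0.8891
beam 2: φ=-90°, α=165°
  direction (-0.9659, 0.2588); cell (6,7); t to first gridline: x 0.6626, y 2.9751 (then +1.0353 / +3.8637)
    (5,7) via x @ 0.6626
    (4,7) via x @ 1.6979
    (3,7) via x @ 2.7331
    (3,8) via y @ 2.9751  # hit
  → r_2 = 2.9751
beam 3: φ=-45°, α=210°
  direction (-0.8660, -0.5000); cell (6,7); t to first gridline: x 0.7390, y 0.4600 (then +1.1547 / +2.0000)
    (6,6) via y @ 0.4600
    (5,6) via x @ 0.7390
    (4,6) via x @ 1.8937
    (4,5) via y @ 2.4600
    (3,5) via x @ 3.0484
    (2,5) via x @ 4.2031  # hit
  → r_3 = 4.2031
beam 4: φ=0°, α=255°
  direction (-0.2588, -0.9659); cell (6,7); t to first gridline: x 2.4728, y 0.2381 (then +3.8637 / +1.0353)
    (6,6) via y @ 0.2381
    (6,5) via y @ 1.2734
    (6,4) via y @ 2.3087
    (5,4) via x @ 2.4728
    (5,3) via y @ 3.3439
    (5,2) via y @ 4.3792  # hit
  → r_4 = 4.3792
beam 5: φ=45°, α=300°
  direction (0.5000, -0.8660); cell (6,7); t to first gridline: x 0.7200, y 0.2656 (then +2.0000 / +1.1547)
    (6,6) via y @ 0.2656
    (7,6) via x @ 0.7200  # hit
  → r_5 = 0.7200
beam 6: φ=90°, α=345°
  direction (0.9659, -0.2588); cell (6,7); t to first gridline: x 0.3727, y 0.8887 (then +1.0353 / +3.8637)
    (7,7) via x @ 0.3727  # hit
  → r_6 = 0.3727
beam 7: φ=135°, α=30°
  direction (0.8660, 0.5000); cell (6,7); t to first gridline: x 0.4157, y 1.5400 (then +1.1547 / +2.0000)
    (7,7) via x @ 0.4157  # hit
  → r_7 = 0.4157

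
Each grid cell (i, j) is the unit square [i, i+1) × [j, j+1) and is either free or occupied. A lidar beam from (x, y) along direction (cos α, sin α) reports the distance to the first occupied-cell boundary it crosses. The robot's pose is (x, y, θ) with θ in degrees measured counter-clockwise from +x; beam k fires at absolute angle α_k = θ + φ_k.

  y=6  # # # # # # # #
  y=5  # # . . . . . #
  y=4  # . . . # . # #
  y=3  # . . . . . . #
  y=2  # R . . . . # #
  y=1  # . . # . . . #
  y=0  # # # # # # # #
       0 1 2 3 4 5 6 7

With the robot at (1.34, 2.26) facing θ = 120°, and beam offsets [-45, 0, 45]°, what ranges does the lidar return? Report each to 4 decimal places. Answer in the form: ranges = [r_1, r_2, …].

beam 1: φ=-45°, α=75°
  direction (0.2588, 0.9659); cell (1,2); t to first gridline: x 2.5500, y 0.7661 (then +3.8637 / +1.0353)
    (1,3) via y @ 0.7661
    (1,4) via y @ 1.8014
    (2,4) via x @ 2.5500
    (2,5) via y @ 2.8367
    (2,6) via y @ 3.8719  # hit
  → r_1 = 3.8719
beam 2: φ=0°, α=120°
  direction (-0.5000, 0.8660); cell (1,2); t to first gridline: x 0.6800, y 0.8545 (then +2.0000 / +1.1547)
    (0,2) via x @ 0.6800  # hit
  → r_2 = 0.6800
beam 3: φ=45°, α=165°
  direction (-0.9659, 0.2588); cell (1,2); t to first gridline: x 0.3520, y 2.8591 (then +1.0353 / +3.8637)
    (0,2) via x @ 0.3520  # hit
  → r_3 = 0.3520

ranges = [3.8719, 0.6800, 0.3520]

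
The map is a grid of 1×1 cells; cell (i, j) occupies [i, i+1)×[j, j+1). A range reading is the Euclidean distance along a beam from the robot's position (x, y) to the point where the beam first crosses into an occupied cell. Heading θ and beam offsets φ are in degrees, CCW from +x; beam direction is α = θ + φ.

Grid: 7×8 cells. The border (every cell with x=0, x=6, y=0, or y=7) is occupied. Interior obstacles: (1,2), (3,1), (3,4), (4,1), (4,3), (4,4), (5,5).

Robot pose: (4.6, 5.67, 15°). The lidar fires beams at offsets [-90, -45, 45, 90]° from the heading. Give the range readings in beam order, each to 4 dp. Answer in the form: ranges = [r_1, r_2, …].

ranges = [0.6936, 0.4619, 1.5358, 1.3769]

beam 1: φ=-90°, α=285°
  cosα=0.2588 sinα=-0.9659 | (4,5) | tMaxX 1.5455 tMaxY 0.6936 | tΔX 3.8637 tΔY 1.0353
    t=0.6936 [y] (4,4) — stop
  → r_1 = 0.6936
beam 2: φ=-45°, α=330°
  cosα=0.8660 sinα=-0.5000 | (4,5) | tMaxX 0.4619 tMaxY 1.3400 | tΔX 1.1547 tΔY 2.0000
    t=0.4619 [x] (5,5) — stop
  → r_2 = 0.4619
beam 3: φ=45°, α=60°
  cosα=0.5000 sinα=0.8660 | (4,5) | tMaxX 0.8000 tMaxY 0.3811 | tΔX 2.0000 tΔY 1.1547
    t=0.3811 [y] (4,6)
    t=0.8000 [x] (5,6)
    t=1.5358 [y] (5,7) — stop
  → r_3 = 1.5358
beam 4: φ=90°, α=105°
  cosα=-0.2588 sinα=0.9659 | (4,5) | tMaxX 2.3182 tMaxY 0.3416 | tΔX 3.8637 tΔY 1.0353
    t=0.3416 [y] (4,6)
    t=1.3769 [y] (4,7) — stop
  → r_4 = 1.3769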